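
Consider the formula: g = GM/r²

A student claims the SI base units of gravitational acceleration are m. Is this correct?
Units of each symbol in g = GM/r²:
  G (gravitational constant): m³/(kg·s²)
  M (mass): kg
  r (distance): m  → to the power 2 in the denominator, contributes 1/m²

Multiplying the contributions: [m³/(kg·s²)] · [kg] · [1/m²]
Adding exponents of each base unit: m: 1, s: -2
SI base units of gravitational acceleration: m/s²

The claimed units m (exponents m: 1) do not match the derived units m/s² (exponents m: 1, s: -2), so the claim is incorrect.

Answer: No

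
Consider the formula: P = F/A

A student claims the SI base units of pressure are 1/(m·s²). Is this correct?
Units of each symbol in P = F/A:
  F (force): kg·m/s²
  A (area): m²  → in the denominator, contributes 1/m²

Multiplying the contributions: [kg·m/s²] · [1/m²]
Adding exponents of each base unit: kg: 1, m: -1, s: -2
SI base units of pressure: kg/(m·s²)

The claimed units 1/(m·s²) (exponents m: -1, s: -2) do not match the derived units kg/(m·s²) (exponents kg: 1, m: -1, s: -2), so the claim is incorrect.

Answer: No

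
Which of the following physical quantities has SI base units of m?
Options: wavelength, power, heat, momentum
Checking the SI base units of each option:
  wavelength (λ = v/f): m  ✓ matches
  power (P = W/t): kg·m²/s³  ✗
  heat (Q = mcΔT): kg·m²/s²  ✗
  momentum (p = mv): kg·m/s  ✗

Only wavelength has units m.

Answer: wavelength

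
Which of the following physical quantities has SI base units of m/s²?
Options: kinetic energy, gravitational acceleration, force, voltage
Checking the SI base units of each option:
  kinetic energy (E = ½mv²): kg·m²/s²  ✗
  gravitational acceleration (g = GM/r²): m/s²  ✓ matches
  force (F = ma): kg·m/s²  ✗
  voltage (V = IR): kg·m²/(s³·A)  ✗

Only gravitational acceleration has units m/s².

Answer: gravitational acceleration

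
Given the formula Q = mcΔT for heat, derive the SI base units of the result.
Units of each symbol in Q = mcΔT:
  m (mass): kg
  c (specific heat capacity, in J/(kg·K)): m²/(s²·K)
  ΔT (temperature change): K

Multiplying the contributions: [kg] · [m²/(s²·K)] · [K]
Adding exponents of each base unit: kg: 1, m: 2, s: -2
SI base units of heat: kg·m²/s²

Answer: kg·m²/s²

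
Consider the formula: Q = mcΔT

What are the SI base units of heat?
Units of each symbol in Q = mcΔT:
  m (mass): kg
  c (specific heat capacity, in J/(kg·K)): m²/(s²·K)
  ΔT (temperature change): K

Multiplying the contributions: [kg] · [m²/(s²·K)] · [K]
Adding exponents of each base unit: kg: 1, m: 2, s: -2
SI base units of heat: kg·m²/s²

Answer: kg·m²/s²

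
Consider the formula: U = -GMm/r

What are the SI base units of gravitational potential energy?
Units of each symbol in U = -GMm/r:
  G (gravitational constant): m³/(kg·s²)
  M (mass): kg
  m (mass): kg
  r (distance): m  → in the denominator, contributes 1/m
  The minus sign does not affect the units.

Multiplying the contributions: [m³/(kg·s²)] · [kg] · [kg] · [1/m]
Adding exponents of each base unit: kg: 1, m: 2, s: -2
SI base units of gravitational potential energy: kg·m²/s²

Answer: kg·m²/s²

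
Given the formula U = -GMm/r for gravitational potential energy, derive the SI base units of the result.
Units of each symbol in U = -GMm/r:
  G (gravitational constant): m³/(kg·s²)
  M (mass): kg
  m (mass): kg
  r (distance): m  → in the denominator, contributes 1/m
  The minus sign does not affect the units.

Multiplying the contributions: [m³/(kg·s²)] · [kg] · [kg] · [1/m]
Adding exponents of each base unit: kg: 1, m: 2, s: -2
SI base units of gravitational potential energy: kg·m²/s²

Answer: kg·m²/s²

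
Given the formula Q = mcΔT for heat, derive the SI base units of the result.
Units of each symbol in Q = mcΔT:
  m (mass): kg
  c (specific heat capacity, in J/(kg·K)): m²/(s²·K)
  ΔT (temperature change): K

Multiplying the contributions: [kg] · [m²/(s²·K)] · [K]
Adding exponents of each base unit: kg: 1, m: 2, s: -2
SI base units of heat: kg·m²/s²

Answer: kg·m²/s²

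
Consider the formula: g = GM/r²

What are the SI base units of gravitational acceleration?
Units of each symbol in g = GM/r²:
  G (gravitational constant): m³/(kg·s²)
  M (mass): kg
  r (distance): m  → to the power 2 in the denominator, contributes 1/m²

Multiplying the contributions: [m³/(kg·s²)] · [kg] · [1/m²]
Adding exponents of each base unit: m: 1, s: -2
SI base units of gravitational acceleration: m/s²

Answer: m/s²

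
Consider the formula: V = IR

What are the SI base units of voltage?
Units of each symbol in V = IR:
  I (current): A
  R (resistance, in ohms): kg·m²/(s³·A²)

Multiplying the contributions: [A] · [kg·m²/(s³·A²)]
Adding exponents of each base unit: kg: 1, m: 2, s: -3, A: -1
SI base units of voltage: kg·m²/(s³·A)

Answer: kg·m²/(s³·A)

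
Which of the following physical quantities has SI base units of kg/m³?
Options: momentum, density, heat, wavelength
Checking the SI base units of each option:
  momentum (p = mv): kg·m/s  ✗
  density (ρ = m/V): kg/m³  ✓ matches
  heat (Q = mcΔT): kg·m²/s²  ✗
  wavelength (λ = v/f): m  ✗

Only density has units kg/m³.

Answer: density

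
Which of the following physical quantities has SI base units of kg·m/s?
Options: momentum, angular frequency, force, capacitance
Checking the SI base units of each option:
  momentum (p = mv): kg·m/s  ✓ matches
  angular frequency (ω = 2πf): 1/s  ✗
  force (F = ma): kg·m/s²  ✗
  capacitance (C = Q/V): s⁴·A²/(kg·m²)  ✗

Only momentum has units kg·m/s.

Answer: momentum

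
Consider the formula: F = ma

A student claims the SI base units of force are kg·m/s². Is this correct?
Units of each symbol in F = ma:
  m (mass): kg
  a (acceleration): m/s²

Multiplying the contributions: [kg] · [m/s²]
Adding exponents of each base unit: kg: 1, m: 1, s: -2
SI base units of force: kg·m/s²

The claimed units kg·m/s² match the derived units, so the claim is correct.

Answer: Yes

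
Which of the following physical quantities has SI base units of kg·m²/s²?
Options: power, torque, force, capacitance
Checking the SI base units of each option:
  power (P = W/t): kg·m²/s³  ✗
  torque (τ = Fr): kg·m²/s²  ✓ matches
  force (F = ma): kg·m/s²  ✗
  capacitance (C = Q/V): s⁴·A²/(kg·m²)  ✗

Only torque has units kg·m²/s².

Answer: torque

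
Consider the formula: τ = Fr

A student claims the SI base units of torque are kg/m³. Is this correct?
Units of each symbol in τ = Fr:
  F (force): kg·m/s²
  r (lever arm): m

Multiplying the contributions: [kg·m/s²] · [m]
Adding exponents of each base unit: kg: 1, m: 2, s: -2
SI base units of torque: kg·m²/s²

The claimed units kg/m³ (exponents kg: 1, m: -3) do not match the derived units kg·m²/s² (exponents kg: 1, m: 2, s: -2), so the claim is incorrect.

Answer: No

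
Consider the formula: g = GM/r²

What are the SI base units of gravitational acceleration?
Units of each symbol in g = GM/r²:
  G (gravitational constant): m³/(kg·s²)
  M (mass): kg
  r (distance): m  → to the power 2 in the denominator, contributes 1/m²

Multiplying the contributions: [m³/(kg·s²)] · [kg] · [1/m²]
Adding exponents of each base unit: m: 1, s: -2
SI base units of gravitational acceleration: m/s²

Answer: m/s²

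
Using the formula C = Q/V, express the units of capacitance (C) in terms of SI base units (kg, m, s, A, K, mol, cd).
Units of each symbol in C = Q/V:
  Q (charge, in coulombs): s·A
  V (voltage, in volts): kg·m²/(s³·A)  → in the denominator, contributes s³·A/(kg·m²)

Multiplying the contributions: [s·A] · [s³·A/(kg·m²)]
Adding exponents of each base unit: kg: -1, m: -2, s: 4, A: 2
SI base units of capacitance: s⁴·A²/(kg·m²)

Answer: s⁴·A²/(kg·m²)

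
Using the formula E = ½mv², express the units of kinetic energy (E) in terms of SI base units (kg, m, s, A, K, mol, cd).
Units of each symbol in E = ½mv²:
  m (mass): kg
  v (speed): m/s  → to the power 2, contributes m²/s²
  The factor ½ is dimensionless.

Multiplying the contributions: [kg] · [m²/s²]
Adding exponents of each base unit: kg: 1, m: 2, s: -2
SI base units of kinetic energy: kg·m²/s²

Answer: kg·m²/s²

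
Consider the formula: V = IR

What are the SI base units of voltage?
Units of each symbol in V = IR:
  I (current): A
  R (resistance, in ohms): kg·m²/(s³·A²)

Multiplying the contributions: [A] · [kg·m²/(s³·A²)]
Adding exponents of each base unit: kg: 1, m: 2, s: -3, A: -1
SI base units of voltage: kg·m²/(s³·A)

Answer: kg·m²/(s³·A)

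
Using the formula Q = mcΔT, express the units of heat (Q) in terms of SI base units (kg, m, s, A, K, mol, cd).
Units of each symbol in Q = mcΔT:
  m (mass): kg
  c (specific heat capacity, in J/(kg·K)): m²/(s²·K)
  ΔT (temperature change): K

Multiplying the contributions: [kg] · [m²/(s²·K)] · [K]
Adding exponents of each base unit: kg: 1, m: 2, s: -2
SI base units of heat: kg·m²/s²

Answer: kg·m²/s²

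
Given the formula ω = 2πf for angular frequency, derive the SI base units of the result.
Units of each symbol in ω = 2πf:
  f (frequency): 1/s
  The factor 2π is dimensionless.

Multiplying the contributions: [1/s]
Adding exponents of each base unit: s: -1
SI base units of angular frequency: 1/s

Answer: 1/s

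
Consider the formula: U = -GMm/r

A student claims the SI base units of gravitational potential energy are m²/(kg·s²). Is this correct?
Units of each symbol in U = -GMm/r:
  G (gravitational constant): m³/(kg·s²)
  M (mass): kg
  m (mass): kg
  r (distance): m  → in the denominator, contributes 1/m
  The minus sign does not affect the units.

Multiplying the contributions: [m³/(kg·s²)] · [kg] · [kg] · [1/m]
Adding exponents of each base unit: kg: 1, m: 2, s: -2
SI base units of gravitational potential energy: kg·m²/s²

The claimed units m²/(kg·s²) (exponents kg: -1, m: 2, s: -2) do not match the derived units kg·m²/s² (exponents kg: 1, m: 2, s: -2), so the claim is incorrect.

Answer: No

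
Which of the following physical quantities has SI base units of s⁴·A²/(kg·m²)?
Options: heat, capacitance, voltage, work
Checking the SI base units of each option:
  heat (Q = mcΔT): kg·m²/s²  ✗
  capacitance (C = Q/V): s⁴·A²/(kg·m²)  ✓ matches
  voltage (V = IR): kg·m²/(s³·A)  ✗
  work (W = Fd): kg·m²/s²  ✗

Only capacitance has units s⁴·A²/(kg·m²).

Answer: capacitance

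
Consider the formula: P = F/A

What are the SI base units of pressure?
Units of each symbol in P = F/A:
  F (force): kg·m/s²
  A (area): m²  → in the denominator, contributes 1/m²

Multiplying the contributions: [kg·m/s²] · [1/m²]
Adding exponents of each base unit: kg: 1, m: -1, s: -2
SI base units of pressure: kg/(m·s²)

Answer: kg/(m·s²)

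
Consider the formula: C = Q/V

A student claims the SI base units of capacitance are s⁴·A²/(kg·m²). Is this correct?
Units of each symbol in C = Q/V:
  Q (charge, in coulombs): s·A
  V (voltage, in volts): kg·m²/(s³·A)  → in the denominator, contributes s³·A/(kg·m²)

Multiplying the contributions: [s·A] · [s³·A/(kg·m²)]
Adding exponents of each base unit: kg: -1, m: -2, s: 4, A: 2
SI base units of capacitance: s⁴·A²/(kg·m²)

The claimed units s⁴·A²/(kg·m²) match the derived units, so the claim is correct.

Answer: Yes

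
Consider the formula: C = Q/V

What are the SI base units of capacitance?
Units of each symbol in C = Q/V:
  Q (charge, in coulombs): s·A
  V (voltage, in volts): kg·m²/(s³·A)  → in the denominator, contributes s³·A/(kg·m²)

Multiplying the contributions: [s·A] · [s³·A/(kg·m²)]
Adding exponents of each base unit: kg: -1, m: -2, s: 4, A: 2
SI base units of capacitance: s⁴·A²/(kg·m²)

Answer: s⁴·A²/(kg·m²)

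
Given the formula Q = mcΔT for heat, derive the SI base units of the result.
Units of each symbol in Q = mcΔT:
  m (mass): kg
  c (specific heat capacity, in J/(kg·K)): m²/(s²·K)
  ΔT (temperature change): K

Multiplying the contributions: [kg] · [m²/(s²·K)] · [K]
Adding exponents of each base unit: kg: 1, m: 2, s: -2
SI base units of heat: kg·m²/s²

Answer: kg·m²/s²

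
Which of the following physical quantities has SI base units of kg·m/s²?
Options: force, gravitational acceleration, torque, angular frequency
Checking the SI base units of each option:
  force (F = ma): kg·m/s²  ✓ matches
  gravitational acceleration (g = GM/r²): m/s²  ✗
  torque (τ = Fr): kg·m²/s²  ✗
  angular frequency (ω = 2πf): 1/s  ✗

Only force has units kg·m/s².

Answer: force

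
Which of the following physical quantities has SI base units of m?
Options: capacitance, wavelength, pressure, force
Checking the SI base units of each option:
  capacitance (C = Q/V): s⁴·A²/(kg·m²)  ✗
  wavelength (λ = v/f): m  ✓ matches
  pressure (P = F/A): kg/(m·s²)  ✗
  force (F = ma): kg·m/s²  ✗

Only wavelength has units m.

Answer: wavelength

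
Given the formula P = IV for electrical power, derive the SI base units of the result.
Units of each symbol in P = IV:
  I (current): A
  V (voltage, in volts): kg·m²/(s³·A)

Multiplying the contributions: [A] · [kg·m²/(s³·A)]
Adding exponents of each base unit: kg: 1, m: 2, s: -3
SI base units of electrical power: kg·m²/s³

Answer: kg·m²/s³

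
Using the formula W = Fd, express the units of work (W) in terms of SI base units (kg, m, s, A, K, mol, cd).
Units of each symbol in W = Fd:
  F (force): kg·m/s²
  d (displacement): m

Multiplying the contributions: [kg·m/s²] · [m]
Adding exponents of each base unit: kg: 1, m: 2, s: -2
SI base units of work: kg·m²/s²

Answer: kg·m²/s²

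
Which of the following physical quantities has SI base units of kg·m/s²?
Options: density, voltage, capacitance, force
Checking the SI base units of each option:
  density (ρ = m/V): kg/m³  ✗
  voltage (V = IR): kg·m²/(s³·A)  ✗
  capacitance (C = Q/V): s⁴·A²/(kg·m²)  ✗
  force (F = ma): kg·m/s²  ✓ matches

Only force has units kg·m/s².

Answer: force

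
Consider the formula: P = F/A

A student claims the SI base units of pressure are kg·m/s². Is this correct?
Units of each symbol in P = F/A:
  F (force): kg·m/s²
  A (area): m²  → in the denominator, contributes 1/m²

Multiplying the contributions: [kg·m/s²] · [1/m²]
Adding exponents of each base unit: kg: 1, m: -1, s: -2
SI base units of pressure: kg/(m·s²)

The claimed units kg·m/s² (exponents kg: 1, m: 1, s: -2) do not match the derived units kg/(m·s²) (exponents kg: 1, m: -1, s: -2), so the claim is incorrect.

Answer: No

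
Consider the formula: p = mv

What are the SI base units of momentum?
Units of each symbol in p = mv:
  m (mass): kg
  v (velocity): m/s

Multiplying the contributions: [kg] · [m/s]
Adding exponents of each base unit: kg: 1, m: 1, s: -1
SI base units of momentum: kg·m/s

Answer: kg·m/s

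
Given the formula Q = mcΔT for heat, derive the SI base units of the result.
Units of each symbol in Q = mcΔT:
  m (mass): kg
  c (specific heat capacity, in J/(kg·K)): m²/(s²·K)
  ΔT (temperature change): K

Multiplying the contributions: [kg] · [m²/(s²·K)] · [K]
Adding exponents of each base unit: kg: 1, m: 2, s: -2
SI base units of heat: kg·m²/s²

Answer: kg·m²/s²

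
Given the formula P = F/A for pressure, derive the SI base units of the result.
Units of each symbol in P = F/A:
  F (force): kg·m/s²
  A (area): m²  → in the denominator, contributes 1/m²

Multiplying the contributions: [kg·m/s²] · [1/m²]
Adding exponents of each base unit: kg: 1, m: -1, s: -2
SI base units of pressure: kg/(m·s²)

Answer: kg/(m·s²)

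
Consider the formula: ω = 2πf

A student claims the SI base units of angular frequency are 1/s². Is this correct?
Units of each symbol in ω = 2πf:
  f (frequency): 1/s
  The factor 2π is dimensionless.

Multiplying the contributions: [1/s]
Adding exponents of each base unit: s: -1
SI base units of angular frequency: 1/s

The claimed units 1/s² (exponents s: -2) do not match the derived units 1/s (exponents s: -1), so the claim is incorrect.

Answer: No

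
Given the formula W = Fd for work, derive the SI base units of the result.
Units of each symbol in W = Fd:
  F (force): kg·m/s²
  d (displacement): m

Multiplying the contributions: [kg·m/s²] · [m]
Adding exponents of each base unit: kg: 1, m: 2, s: -2
SI base units of work: kg·m²/s²

Answer: kg·m²/s²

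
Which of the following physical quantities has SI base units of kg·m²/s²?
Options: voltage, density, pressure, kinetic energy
Checking the SI base units of each option:
  voltage (V = IR): kg·m²/(s³·A)  ✗
  density (ρ = m/V): kg/m³  ✗
  pressure (P = F/A): kg/(m·s²)  ✗
  kinetic energy (E = ½mv²): kg·m²/s²  ✓ matches

Only kinetic energy has units kg·m²/s².

Answer: kinetic energy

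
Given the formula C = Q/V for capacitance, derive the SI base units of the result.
Units of each symbol in C = Q/V:
  Q (charge, in coulombs): s·A
  V (voltage, in volts): kg·m²/(s³·A)  → in the denominator, contributes s³·A/(kg·m²)

Multiplying the contributions: [s·A] · [s³·A/(kg·m²)]
Adding exponents of each base unit: kg: -1, m: -2, s: 4, A: 2
SI base units of capacitance: s⁴·A²/(kg·m²)

Answer: s⁴·A²/(kg·m²)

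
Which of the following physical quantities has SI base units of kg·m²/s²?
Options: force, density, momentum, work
Checking the SI base units of each option:
  force (F = ma): kg·m/s²  ✗
  density (ρ = m/V): kg/m³  ✗
  momentum (p = mv): kg·m/s  ✗
  work (W = Fd): kg·m²/s²  ✓ matches

Only work has units kg·m²/s².

Answer: work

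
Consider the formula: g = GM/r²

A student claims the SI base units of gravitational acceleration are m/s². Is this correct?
Units of each symbol in g = GM/r²:
  G (gravitational constant): m³/(kg·s²)
  M (mass): kg
  r (distance): m  → to the power 2 in the denominator, contributes 1/m²

Multiplying the contributions: [m³/(kg·s²)] · [kg] · [1/m²]
Adding exponents of each base unit: m: 1, s: -2
SI base units of gravitational acceleration: m/s²

The claimed units m/s² match the derived units, so the claim is correct.

Answer: Yes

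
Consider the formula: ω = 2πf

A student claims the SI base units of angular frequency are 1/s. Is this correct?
Units of each symbol in ω = 2πf:
  f (frequency): 1/s
  The factor 2π is dimensionless.

Multiplying the contributions: [1/s]
Adding exponents of each base unit: s: -1
SI base units of angular frequency: 1/s

The claimed units 1/s match the derived units, so the claim is correct.

Answer: Yes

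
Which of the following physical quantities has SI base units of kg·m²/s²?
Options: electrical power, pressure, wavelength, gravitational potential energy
Checking the SI base units of each option:
  electrical power (P = IV): kg·m²/s³  ✗
  pressure (P = F/A): kg/(m·s²)  ✗
  wavelength (λ = v/f): m  ✗
  gravitational potential energy (U = -GMm/r): kg·m²/s²  ✓ matches

Only gravitational potential energy has units kg·m²/s².

Answer: gravitational potential energy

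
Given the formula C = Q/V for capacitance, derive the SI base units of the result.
Units of each symbol in C = Q/V:
  Q (charge, in coulombs): s·A
  V (voltage, in volts): kg·m²/(s³·A)  → in the denominator, contributes s³·A/(kg·m²)

Multiplying the contributions: [s·A] · [s³·A/(kg·m²)]
Adding exponents of each base unit: kg: -1, m: -2, s: 4, A: 2
SI base units of capacitance: s⁴·A²/(kg·m²)

Answer: s⁴·A²/(kg·m²)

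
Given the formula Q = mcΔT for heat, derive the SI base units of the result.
Units of each symbol in Q = mcΔT:
  m (mass): kg
  c (specific heat capacity, in J/(kg·K)): m²/(s²·K)
  ΔT (temperature change): K

Multiplying the contributions: [kg] · [m²/(s²·K)] · [K]
Adding exponents of each base unit: kg: 1, m: 2, s: -2
SI base units of heat: kg·m²/s²

Answer: kg·m²/s²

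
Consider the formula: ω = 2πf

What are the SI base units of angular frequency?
Units of each symbol in ω = 2πf:
  f (frequency): 1/s
  The factor 2π is dimensionless.

Multiplying the contributions: [1/s]
Adding exponents of each base unit: s: -1
SI base units of angular frequency: 1/s

Answer: 1/s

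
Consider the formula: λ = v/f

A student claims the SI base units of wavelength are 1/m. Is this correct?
Units of each symbol in λ = v/f:
  v (wave speed): m/s
  f (frequency): 1/s  → in the denominator, contributes s

Multiplying the contributions: [m/s] · [s]
Adding exponents of each base unit: m: 1
SI base units of wavelength: m

The claimed units 1/m (exponents m: -1) do not match the derived units m (exponents m: 1), so the claim is incorrect.

Answer: No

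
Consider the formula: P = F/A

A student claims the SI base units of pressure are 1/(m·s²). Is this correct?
Units of each symbol in P = F/A:
  F (force): kg·m/s²
  A (area): m²  → in the denominator, contributes 1/m²

Multiplying the contributions: [kg·m/s²] · [1/m²]
Adding exponents of each base unit: kg: 1, m: -1, s: -2
SI base units of pressure: kg/(m·s²)

The claimed units 1/(m·s²) (exponents m: -1, s: -2) do not match the derived units kg/(m·s²) (exponents kg: 1, m: -1, s: -2), so the claim is incorrect.

Answer: No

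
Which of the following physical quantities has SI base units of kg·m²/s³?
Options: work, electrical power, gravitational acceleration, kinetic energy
Checking the SI base units of each option:
  work (W = Fd): kg·m²/s²  ✗
  electrical power (P = IV): kg·m²/s³  ✓ matches
  gravitational acceleration (g = GM/r²): m/s²  ✗
  kinetic energy (E = ½mv²): kg·m²/s²  ✗

Only electrical power has units kg·m²/s³.

Answer: electrical power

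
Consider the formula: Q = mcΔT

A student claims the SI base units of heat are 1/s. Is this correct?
Units of each symbol in Q = mcΔT:
  m (mass): kg
  c (specific heat capacity, in J/(kg·K)): m²/(s²·K)
  ΔT (temperature change): K

Multiplying the contributions: [kg] · [m²/(s²·K)] · [K]
Adding exponents of each base unit: kg: 1, m: 2, s: -2
SI base units of heat: kg·m²/s²

The claimed units 1/s (exponents s: -1) do not match the derived units kg·m²/s² (exponents kg: 1, m: 2, s: -2), so the claim is incorrect.

Answer: No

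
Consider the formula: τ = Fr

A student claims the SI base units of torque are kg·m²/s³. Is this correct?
Units of each symbol in τ = Fr:
  F (force): kg·m/s²
  r (lever arm): m

Multiplying the contributions: [kg·m/s²] · [m]
Adding exponents of each base unit: kg: 1, m: 2, s: -2
SI base units of torque: kg·m²/s²

The claimed units kg·m²/s³ (exponents kg: 1, m: 2, s: -3) do not match the derived units kg·m²/s² (exponents kg: 1, m: 2, s: -2), so the claim is incorrect.

Answer: No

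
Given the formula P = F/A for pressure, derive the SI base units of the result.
Units of each symbol in P = F/A:
  F (force): kg·m/s²
  A (area): m²  → in the denominator, contributes 1/m²

Multiplying the contributions: [kg·m/s²] · [1/m²]
Adding exponents of each base unit: kg: 1, m: -1, s: -2
SI base units of pressure: kg/(m·s²)

Answer: kg/(m·s²)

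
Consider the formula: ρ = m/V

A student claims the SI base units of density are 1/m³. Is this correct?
Units of each symbol in ρ = m/V:
  m (mass): kg
  V (volume): m³  → in the denominator, contributes 1/m³

Multiplying the contributions: [kg] · [1/m³]
Adding exponents of each base unit: kg: 1, m: -3
SI base units of density: kg/m³

The claimed units 1/m³ (exponents m: -3) do not match the derived units kg/m³ (exponents kg: 1, m: -3), so the claim is incorrect.

Answer: No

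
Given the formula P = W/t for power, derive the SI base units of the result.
Units of each symbol in P = W/t:
  W (work): kg·m²/s²
  t (time): s  → in the denominator, contributes 1/s

Multiplying the contributions: [kg·m²/s²] · [1/s]
Adding exponents of each base unit: kg: 1, m: 2, s: -3
SI base units of power: kg·m²/s³

Answer: kg·m²/s³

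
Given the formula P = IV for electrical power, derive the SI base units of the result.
Units of each symbol in P = IV:
  I (current): A
  V (voltage, in volts): kg·m²/(s³·A)

Multiplying the contributions: [A] · [kg·m²/(s³·A)]
Adding exponents of each base unit: kg: 1, m: 2, s: -3
SI base units of electrical power: kg·m²/s³

Answer: kg·m²/s³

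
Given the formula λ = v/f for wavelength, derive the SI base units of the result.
Units of each symbol in λ = v/f:
  v (wave speed): m/s
  f (frequency): 1/s  → in the denominator, contributes s

Multiplying the contributions: [m/s] · [s]
Adding exponents of each base unit: m: 1
SI base units of wavelength: m

Answer: m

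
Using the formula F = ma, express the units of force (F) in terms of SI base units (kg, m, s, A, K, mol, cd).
Units of each symbol in F = ma:
  m (mass): kg
  a (acceleration): m/s²

Multiplying the contributions: [kg] · [m/s²]
Adding exponents of each base unit: kg: 1, m: 1, s: -2
SI base units of force: kg·m/s²

Answer: kg·m/s²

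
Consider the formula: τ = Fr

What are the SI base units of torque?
Units of each symbol in τ = Fr:
  F (force): kg·m/s²
  r (lever arm): m

Multiplying the contributions: [kg·m/s²] · [m]
Adding exponents of each base unit: kg: 1, m: 2, s: -2
SI base units of torque: kg·m²/s²

Answer: kg·m²/s²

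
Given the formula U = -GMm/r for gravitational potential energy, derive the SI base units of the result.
Units of each symbol in U = -GMm/r:
  G (gravitational constant): m³/(kg·s²)
  M (mass): kg
  m (mass): kg
  r (distance): m  → in the denominator, contributes 1/m
  The minus sign does not affect the units.

Multiplying the contributions: [m³/(kg·s²)] · [kg] · [kg] · [1/m]
Adding exponents of each base unit: kg: 1, m: 2, s: -2
SI base units of gravitational potential energy: kg·m²/s²

Answer: kg·m²/s²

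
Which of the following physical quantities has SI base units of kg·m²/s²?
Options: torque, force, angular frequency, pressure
Checking the SI base units of each option:
  torque (τ = Fr): kg·m²/s²  ✓ matches
  force (F = ma): kg·m/s²  ✗
  angular frequency (ω = 2πf): 1/s  ✗
  pressure (P = F/A): kg/(m·s²)  ✗

Only torque has units kg·m²/s².

Answer: torque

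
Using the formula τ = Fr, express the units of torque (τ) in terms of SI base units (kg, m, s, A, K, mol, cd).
Units of each symbol in τ = Fr:
  F (force): kg·m/s²
  r (lever arm): m

Multiplying the contributions: [kg·m/s²] · [m]
Adding exponents of each base unit: kg: 1, m: 2, s: -2
SI base units of torque: kg·m²/s²

Answer: kg·m²/s²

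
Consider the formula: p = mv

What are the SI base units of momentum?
Units of each symbol in p = mv:
  m (mass): kg
  v (velocity): m/s

Multiplying the contributions: [kg] · [m/s]
Adding exponents of each base unit: kg: 1, m: 1, s: -1
SI base units of momentum: kg·m/s

Answer: kg·m/s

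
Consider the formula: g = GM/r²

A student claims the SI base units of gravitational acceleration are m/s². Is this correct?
Units of each symbol in g = GM/r²:
  G (gravitational constant): m³/(kg·s²)
  M (mass): kg
  r (distance): m  → to the power 2 in the denominator, contributes 1/m²

Multiplying the contributions: [m³/(kg·s²)] · [kg] · [1/m²]
Adding exponents of each base unit: m: 1, s: -2
SI base units of gravitational acceleration: m/s²

The claimed units m/s² match the derived units, so the claim is correct.

Answer: Yes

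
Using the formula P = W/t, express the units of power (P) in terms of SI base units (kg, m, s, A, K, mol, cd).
Units of each symbol in P = W/t:
  W (work): kg·m²/s²
  t (time): s  → in the denominator, contributes 1/s

Multiplying the contributions: [kg·m²/s²] · [1/s]
Adding exponents of each base unit: kg: 1, m: 2, s: -3
SI base units of power: kg·m²/s³

Answer: kg·m²/s³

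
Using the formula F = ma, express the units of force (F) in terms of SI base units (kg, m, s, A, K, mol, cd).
Units of each symbol in F = ma:
  m (mass): kg
  a (acceleration): m/s²

Multiplying the contributions: [kg] · [m/s²]
Adding exponents of each base unit: kg: 1, m: 1, s: -2
SI base units of force: kg·m/s²

Answer: kg·m/s²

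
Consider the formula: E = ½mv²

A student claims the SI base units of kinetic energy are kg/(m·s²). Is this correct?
Units of each symbol in E = ½mv²:
  m (mass): kg
  v (speed): m/s  → to the power 2, contributes m²/s²
  The factor ½ is dimensionless.

Multiplying the contributions: [kg] · [m²/s²]
Adding exponents of each base unit: kg: 1, m: 2, s: -2
SI base units of kinetic energy: kg·m²/s²

The claimed units kg/(m·s²) (exponents kg: 1, m: -1, s: -2) do not match the derived units kg·m²/s² (exponents kg: 1, m: 2, s: -2), so the claim is incorrect.

Answer: No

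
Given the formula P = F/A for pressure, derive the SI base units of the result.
Units of each symbol in P = F/A:
  F (force): kg·m/s²
  A (area): m²  → in the denominator, contributes 1/m²

Multiplying the contributions: [kg·m/s²] · [1/m²]
Adding exponents of each base unit: kg: 1, m: -1, s: -2
SI base units of pressure: kg/(m·s²)

Answer: kg/(m·s²)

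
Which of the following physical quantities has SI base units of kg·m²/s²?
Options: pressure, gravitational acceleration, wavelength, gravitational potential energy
Checking the SI base units of each option:
  pressure (P = F/A): kg/(m·s²)  ✗
  gravitational acceleration (g = GM/r²): m/s²  ✗
  wavelength (λ = v/f): m  ✗
  gravitational potential energy (U = -GMm/r): kg·m²/s²  ✓ matches

Only gravitational potential energy has units kg·m²/s².

Answer: gravitational potential energy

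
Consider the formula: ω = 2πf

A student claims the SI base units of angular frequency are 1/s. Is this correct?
Units of each symbol in ω = 2πf:
  f (frequency): 1/s
  The factor 2π is dimensionless.

Multiplying the contributions: [1/s]
Adding exponents of each base unit: s: -1
SI base units of angular frequency: 1/s

The claimed units 1/s match the derived units, so the claim is correct.

Answer: Yes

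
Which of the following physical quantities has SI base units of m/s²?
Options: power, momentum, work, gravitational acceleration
Checking the SI base units of each option:
  power (P = W/t): kg·m²/s³  ✗
  momentum (p = mv): kg·m/s  ✗
  work (W = Fd): kg·m²/s²  ✗
  gravitational acceleration (g = GM/r²): m/s²  ✓ matches

Only gravitational acceleration has units m/s².

Answer: gravitational acceleration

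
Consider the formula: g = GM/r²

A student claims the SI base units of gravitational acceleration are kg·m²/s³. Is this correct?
Units of each symbol in g = GM/r²:
  G (gravitational constant): m³/(kg·s²)
  M (mass): kg
  r (distance): m  → to the power 2 in the denominator, contributes 1/m²

Multiplying the contributions: [m³/(kg·s²)] · [kg] · [1/m²]
Adding exponents of each base unit: m: 1, s: -2
SI base units of gravitational acceleration: m/s²

The claimed units kg·m²/s³ (exponents kg: 1, m: 2, s: -3) do not match the derived units m/s² (exponents m: 1, s: -2), so the claim is incorrect.

Answer: No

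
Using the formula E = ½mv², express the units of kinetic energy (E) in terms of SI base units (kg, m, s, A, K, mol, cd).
Units of each symbol in E = ½mv²:
  m (mass): kg
  v (speed): m/s  → to the power 2, contributes m²/s²
  The factor ½ is dimensionless.

Multiplying the contributions: [kg] · [m²/s²]
Adding exponents of each base unit: kg: 1, m: 2, s: -2
SI base units of kinetic energy: kg·m²/s²

Answer: kg·m²/s²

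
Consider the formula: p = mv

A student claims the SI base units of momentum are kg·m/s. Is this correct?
Units of each symbol in p = mv:
  m (mass): kg
  v (velocity): m/s

Multiplying the contributions: [kg] · [m/s]
Adding exponents of each base unit: kg: 1, m: 1, s: -1
SI base units of momentum: kg·m/s

The claimed units kg·m/s match the derived units, so the claim is correct.

Answer: Yes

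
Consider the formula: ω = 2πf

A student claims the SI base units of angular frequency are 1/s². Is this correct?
Units of each symbol in ω = 2πf:
  f (frequency): 1/s
  The factor 2π is dimensionless.

Multiplying the contributions: [1/s]
Adding exponents of each base unit: s: -1
SI base units of angular frequency: 1/s

The claimed units 1/s² (exponents s: -2) do not match the derived units 1/s (exponents s: -1), so the claim is incorrect.

Answer: No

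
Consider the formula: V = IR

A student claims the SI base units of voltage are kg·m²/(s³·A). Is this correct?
Units of each symbol in V = IR:
  I (current): A
  R (resistance, in ohms): kg·m²/(s³·A²)

Multiplying the contributions: [A] · [kg·m²/(s³·A²)]
Adding exponents of each base unit: kg: 1, m: 2, s: -3, A: -1
SI base units of voltage: kg·m²/(s³·A)

The claimed units kg·m²/(s³·A) match the derived units, so the claim is correct.

Answer: Yes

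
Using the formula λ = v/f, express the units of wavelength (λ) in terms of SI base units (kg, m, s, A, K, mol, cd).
Units of each symbol in λ = v/f:
  v (wave speed): m/s
  f (frequency): 1/s  → in the denominator, contributes s

Multiplying the contributions: [m/s] · [s]
Adding exponents of each base unit: m: 1
SI base units of wavelength: m

Answer: m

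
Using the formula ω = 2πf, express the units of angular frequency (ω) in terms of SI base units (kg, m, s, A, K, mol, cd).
Units of each symbol in ω = 2πf:
  f (frequency): 1/s
  The factor 2π is dimensionless.

Multiplying the contributions: [1/s]
Adding exponents of each base unit: s: -1
SI base units of angular frequency: 1/s

Answer: 1/s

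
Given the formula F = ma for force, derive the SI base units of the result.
Units of each symbol in F = ma:
  m (mass): kg
  a (acceleration): m/s²

Multiplying the contributions: [kg] · [m/s²]
Adding exponents of each base unit: kg: 1, m: 1, s: -2
SI base units of force: kg·m/s²

Answer: kg·m/s²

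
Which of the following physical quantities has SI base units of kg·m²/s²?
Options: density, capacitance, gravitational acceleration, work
Checking the SI base units of each option:
  density (ρ = m/V): kg/m³  ✗
  capacitance (C = Q/V): s⁴·A²/(kg·m²)  ✗
  gravitational acceleration (g = GM/r²): m/s²  ✗
  work (W = Fd): kg·m²/s²  ✓ matches

Only work has units kg·m²/s².

Answer: work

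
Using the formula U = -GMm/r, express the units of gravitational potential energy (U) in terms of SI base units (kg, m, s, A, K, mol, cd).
Units of each symbol in U = -GMm/r:
  G (gravitational constant): m³/(kg·s²)
  M (mass): kg
  m (mass): kg
  r (distance): m  → in the denominator, contributes 1/m
  The minus sign does not affect the units.

Multiplying the contributions: [m³/(kg·s²)] · [kg] · [kg] · [1/m]
Adding exponents of each base unit: kg: 1, m: 2, s: -2
SI base units of gravitational potential energy: kg·m²/s²

Answer: kg·m²/s²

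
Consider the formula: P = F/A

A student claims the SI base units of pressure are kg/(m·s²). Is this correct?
Units of each symbol in P = F/A:
  F (force): kg·m/s²
  A (area): m²  → in the denominator, contributes 1/m²

Multiplying the contributions: [kg·m/s²] · [1/m²]
Adding exponents of each base unit: kg: 1, m: -1, s: -2
SI base units of pressure: kg/(m·s²)

The claimed units kg/(m·s²) match the derived units, so the claim is correct.

Answer: Yes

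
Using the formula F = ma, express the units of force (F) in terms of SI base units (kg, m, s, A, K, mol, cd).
Units of each symbol in F = ma:
  m (mass): kg
  a (acceleration): m/s²

Multiplying the contributions: [kg] · [m/s²]
Adding exponents of each base unit: kg: 1, m: 1, s: -2
SI base units of force: kg·m/s²

Answer: kg·m/s²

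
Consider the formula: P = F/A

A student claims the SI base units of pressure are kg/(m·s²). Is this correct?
Units of each symbol in P = F/A:
  F (force): kg·m/s²
  A (area): m²  → in the denominator, contributes 1/m²

Multiplying the contributions: [kg·m/s²] · [1/m²]
Adding exponents of each base unit: kg: 1, m: -1, s: -2
SI base units of pressure: kg/(m·s²)

The claimed units kg/(m·s²) match the derived units, so the claim is correct.

Answer: Yes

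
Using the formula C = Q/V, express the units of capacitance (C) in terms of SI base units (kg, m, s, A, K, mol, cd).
Units of each symbol in C = Q/V:
  Q (charge, in coulombs): s·A
  V (voltage, in volts): kg·m²/(s³·A)  → in the denominator, contributes s³·A/(kg·m²)

Multiplying the contributions: [s·A] · [s³·A/(kg·m²)]
Adding exponents of each base unit: kg: -1, m: -2, s: 4, A: 2
SI base units of capacitance: s⁴·A²/(kg·m²)

Answer: s⁴·A²/(kg·m²)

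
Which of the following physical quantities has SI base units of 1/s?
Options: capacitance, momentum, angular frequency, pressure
Checking the SI base units of each option:
  capacitance (C = Q/V): s⁴·A²/(kg·m²)  ✗
  momentum (p = mv): kg·m/s  ✗
  angular frequency (ω = 2πf): 1/s  ✓ matches
  pressure (P = F/A): kg/(m·s²)  ✗

Only angular frequency has units 1/s.

Answer: angular frequency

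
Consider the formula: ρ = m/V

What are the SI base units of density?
Units of each symbol in ρ = m/V:
  m (mass): kg
  V (volume): m³  → in the denominator, contributes 1/m³

Multiplying the contributions: [kg] · [1/m³]
Adding exponents of each base unit: kg: 1, m: -3
SI base units of density: kg/m³

Answer: kg/m³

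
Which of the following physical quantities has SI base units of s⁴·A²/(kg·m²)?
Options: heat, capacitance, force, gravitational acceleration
Checking the SI base units of each option:
  heat (Q = mcΔT): kg·m²/s²  ✗
  capacitance (C = Q/V): s⁴·A²/(kg·m²)  ✓ matches
  force (F = ma): kg·m/s²  ✗
  gravitational acceleration (g = GM/r²): m/s²  ✗

Only capacitance has units s⁴·A²/(kg·m²).

Answer: capacitance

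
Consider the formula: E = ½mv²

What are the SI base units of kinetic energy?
Units of each symbol in E = ½mv²:
  m (mass): kg
  v (speed): m/s  → to the power 2, contributes m²/s²
  The factor ½ is dimensionless.

Multiplying the contributions: [kg] · [m²/s²]
Adding exponents of each base unit: kg: 1, m: 2, s: -2
SI base units of kinetic energy: kg·m²/s²

Answer: kg·m²/s²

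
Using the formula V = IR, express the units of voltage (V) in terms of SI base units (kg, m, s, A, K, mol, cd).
Units of each symbol in V = IR:
  I (current): A
  R (resistance, in ohms): kg·m²/(s³·A²)

Multiplying the contributions: [A] · [kg·m²/(s³·A²)]
Adding exponents of each base unit: kg: 1, m: 2, s: -3, A: -1
SI base units of voltage: kg·m²/(s³·A)

Answer: kg·m²/(s³·A)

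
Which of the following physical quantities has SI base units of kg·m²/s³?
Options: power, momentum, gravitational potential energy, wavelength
Checking the SI base units of each option:
  power (P = W/t): kg·m²/s³  ✓ matches
  momentum (p = mv): kg·m/s  ✗
  gravitational potential energy (U = -GMm/r): kg·m²/s²  ✗
  wavelength (λ = v/f): m  ✗

Only power has units kg·m²/s³.

Answer: power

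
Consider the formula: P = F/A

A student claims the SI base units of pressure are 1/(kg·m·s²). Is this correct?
Units of each symbol in P = F/A:
  F (force): kg·m/s²
  A (area): m²  → in the denominator, contributes 1/m²

Multiplying the contributions: [kg·m/s²] · [1/m²]
Adding exponents of each base unit: kg: 1, m: -1, s: -2
SI base units of pressure: kg/(m·s²)

The claimed units 1/(kg·m·s²) (exponents kg: -1, m: -1, s: -2) do not match the derived units kg/(m·s²) (exponents kg: 1, m: -1, s: -2), so the claim is incorrect.

Answer: No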